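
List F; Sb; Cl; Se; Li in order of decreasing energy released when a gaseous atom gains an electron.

Cl > F > Se > Sb > Li

Li is in period 2, group 1; F is in period 2, group 17; Cl is in period 3, group 17; Se is in period 4, group 16; Sb is in period 5, group 15.
Adding an electron releases more energy for atoms nearer the top right (short of the noble gases).
Here both period and group differ, so the two effects have to be weighed against each other.
Sb > Li: period and group pull opposite ways; the across-period shift dominates (103 vs 60 kJ/mol).
Se > Sb: both effects reinforce here, so Se is clearly the higher of the two.
F > Se: relative to Se, both the across-period and down-group shifts push F's electron affinity up.
Cl > F: this pair runs against the simple trend — see the exception note.
Note the exception: Cl has a higher electron affinity than F, contrary to the simple trend — F's small 2p subshell makes the incoming electron feel strong e⁻–e⁻ repulsion, so Cl actually releases more energy on gaining an electron.
Approximate values (kJ/mol): Li 60, F 328, Cl 349, Se 195, Sb 103.
So from highest to lowest: Cl > F > Se > Sb > Li.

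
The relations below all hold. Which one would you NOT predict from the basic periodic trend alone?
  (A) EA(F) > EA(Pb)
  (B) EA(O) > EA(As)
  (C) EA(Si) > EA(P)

(C)

The general trend: electron affinity increases across a period and decreases down a group.
(A) F (period 2, group 17) vs Pb (period 6, group 14): the stated order agrees with the simple trend.
(B) O (period 2, group 16) vs As (period 4, group 15): the stated order agrees with the simple trend.
(C) Si (period 3, group 14) vs P (period 3, group 15): the stated order contradicts the simple trend.
The exception is (C): adding an electron to P's half-filled 3p³ is unfavourable, so Si (3p²) has the more exothermic EA.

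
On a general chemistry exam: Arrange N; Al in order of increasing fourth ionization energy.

N < Al

The fourth ionization energy removes an electron from the +3 ion. For each element: N³⁺ still has 2 valence electrons; Al³⁺ is the bare [Ne] core.
Core electrons are held far more tightly than valence electrons, so Al tops the IE_4 order.
Approximate IE_4 values (kJ/mol): N 7475, Al 11577.
So the fourth ionization energies run N < Al.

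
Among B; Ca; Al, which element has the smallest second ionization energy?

After 1 electron has been removed, what remains? B⁺ still has 2 valence electrons; Ca⁺ still has 1 valence electron; Al⁺ still has 2 valence electrons.
All are still removing valence electrons, so compare the +1 ions as you would atoms: IE_2 generally rises across a period (higher Z_eff) and falls down a group (larger shell), subject to the usual subshell exceptions.
Valence configurations: B⁺ [He]2s², Ca⁺ [Ar]4s¹, Al⁺ [Ne]3s².
Approximate IE_2 values (kJ/mol): B 2427, Ca 1145, Al 1817.
Overall IE_2 order: Ca < Al < B.

Ca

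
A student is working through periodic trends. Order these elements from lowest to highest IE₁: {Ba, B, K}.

K, Ba, B

B is in period 2, group 13; K is in period 4, group 1; Ba is in period 6, group 2.
First ionization energy rises across a period (greater Z_eff holds electrons more tightly) and falls down a group (valence electrons are farther from the nucleus).
Neither a single period nor a single group — weigh both effects.
Ba > K: period and group pull opposite ways; the across-period shift dominates (503 vs 419 kJ/mol).
B > Ba: relative to Ba, both the across-period and down-group shifts push B's first ionization energy up.
Tabulated first ionization energy (kJ/mol): B 801, K 419, Ba 503.
So from lowest to highest: K < Ba < B.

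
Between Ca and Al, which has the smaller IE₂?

Ca

The second ionization energy removes an electron from the +1 ion. For each element: Ca⁺ still has 1 valence electron; Al⁺ still has 2 valence electrons.
All are still removing valence electrons, so compare the +1 ions as you would atoms: IE_2 generally rises across a period (higher Z_eff) and falls down a group (larger shell), subject to the usual subshell exceptions.
Valence configurations: Ca⁺ [Ar]4s¹, Al⁺ [Ne]3s².
The numbers (kJ/mol): Ca 1145, Al 1817.
Hence IE_2: Ca < Al.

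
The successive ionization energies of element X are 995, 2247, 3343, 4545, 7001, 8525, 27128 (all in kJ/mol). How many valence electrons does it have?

Look for the largest jump between consecutive ionization energies: IE7/IE6 ≈ 3.2, far larger than any earlier ratio.
That jump marks the point where a core electron is being removed. So the atom has 6 valence electrons.

6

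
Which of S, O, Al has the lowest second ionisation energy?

IE_2 is the cost of taking one more electron from the +1 cation: S⁺ still has 5 valence electrons; O⁺ still has 5 valence electrons; Al⁺ still has 2 valence electrons.
All are still removing valence electrons, so compare the +1 ions as you would atoms: IE_2 generally rises across a period (higher Z_eff) and falls down a group (larger shell), subject to the usual subshell exceptions.
Valence configurations: S⁺ [Ne]3s²3p³, O⁺ [He]2s²2p³, Al⁺ [Ne]3s².
Approximate IE_2 values (kJ/mol): S 2252, O 3388, Al 1817.
Hence IE_2: Al < S < O.

Al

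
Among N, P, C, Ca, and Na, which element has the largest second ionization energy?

The second ionization energy removes an electron from the +1 ion. For each element: N⁺ still has 4 valence electrons; P⁺ still has 4 valence electrons; C⁺ still has 3 valence electrons; Ca⁺ still has 1 valence electron; Na⁺ is the bare [Ne] core.
Core electrons are held far more tightly than valence electrons, so Na tops the IE_2 order.
Valence configurations: N⁺ [He]2s²2p², P⁺ [Ne]3s²3p², C⁺ [He]2s²2p¹, Ca⁺ [Ar]4s¹.
The numbers (kJ/mol): N 2856, P 1907, C 2353, Ca 1145, Na 4562.
Overall IE_2 order: Ca < P < C < N < Na.

Na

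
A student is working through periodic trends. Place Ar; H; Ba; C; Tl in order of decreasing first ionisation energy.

Ar > H > C > Tl > Ba

H is in period 1, group 1; C is in period 2, group 14; Ar is in period 3, group 18; Ba is in period 6, group 2; Tl is in period 6, group 13.
Removing the outermost electron gets harder across a period and easier down a group.
These span different periods and groups, so the two trends combine.
Tl > Ba: both are in period 6; the period trend gives Tl the larger value.
C > Tl: relative to Tl, both the across-period and down-group shifts push C's first ionization energy up.
H > C: period and group pull opposite ways; the down-group shift dominates (1312 vs 1086 kJ/mol).
Ar > H: period and group pull opposite ways; the across-period shift dominates (1521 vs 1312 kJ/mol).
Tabulated first ionization energy (kJ/mol): H 1312, C 1086, Ar 1521, Ba 503, Tl 589.
So from highest to lowest: Ar > H > C > Tl > Ba.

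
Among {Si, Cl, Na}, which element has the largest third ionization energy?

After 2 electrons have been removed, what remains? Si²⁺ still has 2 valence electrons; Cl²⁺ still has 5 valence electrons; Na²⁺ is already 1 electron into the core.
Breaking into a closed-shell core is much more expensive than removing a leftover valence electron — Na has the largest IE_3 here.
Valence configurations: Si²⁺ [Ne]3s², Cl²⁺ [Ne]3s²3p³.
Approximate IE_3 values (kJ/mol): Si 3232, Cl 3822, Na 6910.
Overall IE_3 order: Si < Cl < Na.

Na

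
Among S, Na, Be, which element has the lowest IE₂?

Be

After 1 electron has been removed, what remains? S⁺ still has 5 valence electrons; Na⁺ is the bare [Ne] core; Be⁺ still has 1 valence electron.
Pulling an electron out of a noble-gas core costs far more than removing a remaining valence electron, so Na sits at the high end of IE_2.
Valence configurations: S⁺ [Ne]3s²3p³, Be⁺ [He]2s¹.
Approximate IE_2 values (kJ/mol): S 2252, Na 4562, Be 1757.
Hence IE_2: Be < S < Na.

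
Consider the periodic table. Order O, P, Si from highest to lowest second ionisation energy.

O, P, Si

The second ionization energy removes an electron from the +1 ion. For each element: O⁺ still has 5 valence electrons; P⁺ still has 4 valence electrons; Si⁺ still has 3 valence electrons.
All are still removing valence electrons, so compare the +1 ions as you would atoms: IE_2 generally rises across a period (higher Z_eff) and falls down a group (larger shell), subject to the usual subshell exceptions.
Valence configurations: O⁺ [He]2s²2p³, P⁺ [Ne]3s²3p², Si⁺ [Ne]3s²3p¹.
Tabulated IE_2 (kJ/mol): O 3388, P 1907, Si 1577.
So the second ionization energies run Si < P < O.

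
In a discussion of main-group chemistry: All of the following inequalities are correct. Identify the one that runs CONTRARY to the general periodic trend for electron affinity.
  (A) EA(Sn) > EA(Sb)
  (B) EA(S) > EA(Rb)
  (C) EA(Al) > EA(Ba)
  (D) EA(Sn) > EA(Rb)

(A)

The general trend: electron affinity increases across a period and decreases down a group.
(A) Sn (period 5, group 14) vs Sb (period 5, group 15): the stated order contradicts the simple trend.
(B) S (period 3, group 16) vs Rb (period 5, group 1): the stated order agrees with the simple trend.
(C) Al (period 3, group 13) vs Ba (period 6, group 2): the stated order agrees with the simple trend.
(D) Sn (period 5, group 14) vs Rb (period 5, group 1): the stated order agrees with the simple trend.
The exception is (A): adding an electron to Sb's half-filled 5p³ is unfavourable, so Sn has the more exothermic EA.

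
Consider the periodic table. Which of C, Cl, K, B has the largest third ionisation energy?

After 2 electrons have been removed, what remains? C²⁺ still has 2 valence electrons; Cl²⁺ still has 5 valence electrons; K²⁺ is already 1 electron into the core; B²⁺ still has 1 valence electron.
Usually core removal costs more than valence removal, but here the competition is close: a tightly held n=2 valence electron can cost more to remove than an n=3 core electron, so the actual values have to decide it.
Valence configurations: C²⁺ [He]2s², Cl²⁺ [Ne]3s²3p³, B²⁺ [He]2s¹.
Approximate IE_3 values (kJ/mol): C 4620, Cl 3822, K 4420, B 3660.
Hence IE_3: B < Cl < K < C.

C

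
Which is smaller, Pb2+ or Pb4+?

Pb4+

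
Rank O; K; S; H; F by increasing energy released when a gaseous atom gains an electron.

K < H < O < S < F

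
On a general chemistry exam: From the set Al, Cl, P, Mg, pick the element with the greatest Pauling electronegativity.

Cl

Mg is in period 3, group 2; Al is in period 3, group 13; P is in period 3, group 15; Cl is in period 3, group 17.
Electronegativity increases across a period and decreases down a group, tracking effective nuclear charge and atomic size.
All lie in period 3, so electronegativity increases left to right.
The greatest Pauling electronegativity among these belongs to Cl.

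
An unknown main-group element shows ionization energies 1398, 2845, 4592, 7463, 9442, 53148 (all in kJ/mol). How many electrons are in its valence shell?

5

Look for the largest jump between consecutive ionization energies: IE6/IE5 ≈ 5.6, far larger than any earlier ratio.
That jump marks the point where a core electron is being removed. So the atom has 5 valence electrons.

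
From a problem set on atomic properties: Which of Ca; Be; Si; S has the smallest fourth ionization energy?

After 3 electrons have been removed, what remains? Ca³⁺ is already 1 electron into the core; Be³⁺ is already 1 electron into the core; Si³⁺ still has 1 valence electron; S³⁺ still has 3 valence electrons.
Breaking into a closed-shell core is much more expensive than removing a leftover valence electron — Ca and Be have the largest IE_4 here.
Valence configurations: Si³⁺ [Ne]3s¹, S³⁺ [Ne]3s²3p¹.
The numbers (kJ/mol): Ca 6491, Be 21007, Si 4356, S 4556.
Hence IE_4: Si < S < Ca < Be.

Si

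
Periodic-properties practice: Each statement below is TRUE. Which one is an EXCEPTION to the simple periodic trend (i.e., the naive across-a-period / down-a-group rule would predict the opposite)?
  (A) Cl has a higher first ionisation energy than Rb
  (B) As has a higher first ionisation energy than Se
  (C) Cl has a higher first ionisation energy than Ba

(B)

The general trend: first ionisation energy increases across a period and decreases down a group.
(A) Cl (period 3, group 17) vs Rb (period 5, group 1): the stated order agrees with the simple trend.
(B) As (period 4, group 15) vs Se (period 4, group 16): the stated order contradicts the simple trend.
(C) Cl (period 3, group 17) vs Ba (period 6, group 2): the stated order agrees with the simple trend.
The exception is (B): Se (4p⁴) ionizes more easily than half-filled As (4p³).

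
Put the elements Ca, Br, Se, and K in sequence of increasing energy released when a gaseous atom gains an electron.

K is in period 4, group 1; Ca is in period 4, group 2; Se is in period 4, group 16; Br is in period 4, group 17.
EA tends to increase across a period and decrease down a group, though the pattern is less regular than for IE or radius.
All lie in period 4; the across-period trend (electron affinity increases left to right) applies, with the exception below.
Note the exception: K has a higher electron affinity than Ca, contrary to the simple trend — adding an electron to Ca (ns²) has to open a new, higher-energy np subshell, which is unfavourable.
Approximate values (kJ/mol): K 48, Ca 2, Se 195, Br 325.
So from lowest to highest: Ca < K < Se < Br.

Ca < K < Se < Br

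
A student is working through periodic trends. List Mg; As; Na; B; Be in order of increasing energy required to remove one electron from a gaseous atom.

Na < Mg < B < Be < As

Be is in period 2, group 2; B is in period 2, group 13; Na is in period 3, group 1; Mg is in period 3, group 2; As is in period 4, group 15.
IE₁ increases left→right with effective nuclear charge and decreases top→bottom as the valence shell moves farther out.
Neither a single period nor a single group — weigh both effects.
Mg > Na: both are in period 3; the period trend gives Mg the larger value.
B > Mg: relative to Mg, both the across-period and down-group shifts push B's first ionization energy up.
Be > B: this pair runs against the simple trend — see the exception note.
As > Be: period and group pull opposite ways; the across-period shift dominates (947 vs 900 kJ/mol).
Note the exception: Be has a higher first ionization energy than B, contrary to the simple trend — removing B's lone 2p electron is easier than breaking Be's filled 2s².
Tabulated first ionization energy (kJ/mol): Be 900, B 801, Na 496, Mg 738, As 947.
So from lowest to highest: Na < Mg < B < Be < As.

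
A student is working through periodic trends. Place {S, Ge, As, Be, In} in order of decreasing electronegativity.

S, As, Ge, In, Be

Electronegativity increases across a period and decreases down a group, tracking effective nuclear charge and atomic size.
Here both period and group differ, so the two effects have to be weighed against each other.
In > Be: period and group pull opposite ways; the across-period shift dominates (1.78 vs 1.57).
Ge > In: both effects reinforce here, so Ge is clearly the higher of the two.
As > Ge: As lies to the right of Ge in period 4, so the across-period effect alone puts As higher.
S > As: both effects reinforce here, so S is clearly the higher of the two.
For reference (Pauling): Be 1.57, S 2.58, Ge 2.01, As 2.18, In 1.78.
So from highest to lowest: S > As > Ge > In > Be.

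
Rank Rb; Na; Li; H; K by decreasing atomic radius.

Rb > K > Na > Li > H

H is in period 1, group 1; Li is in period 2, group 1; Na is in period 3, group 1; K is in period 4, group 1; Rb is in period 5, group 1.
Moving right in a period, electrons are added to the same shell under a stronger nuclear pull, so atoms get smaller; moving down, a new shell is opened and atoms get larger.
All are in group 1, so atomic radius increases down the group.
So from largest to smallest: Rb > K > Na > Li > H.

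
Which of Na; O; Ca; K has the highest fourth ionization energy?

Na

The fourth ionization energy removes an electron from the +3 ion. For each element: Na³⁺ is already 2 electrons into the core; O³⁺ still has 3 valence electrons; Ca³⁺ is already 1 electron into the core; K³⁺ is already 2 electrons into the core.
Usually core removal costs more than valence removal, but here the competition is close: a tightly held n=2 valence electron can cost more to remove than an n=3 core electron, so the actual values have to decide it.
Tabulated IE_4 (kJ/mol): Na 9543, O 7469, Ca 6491, K 5877.
Hence IE_4: K < Ca < O < Na.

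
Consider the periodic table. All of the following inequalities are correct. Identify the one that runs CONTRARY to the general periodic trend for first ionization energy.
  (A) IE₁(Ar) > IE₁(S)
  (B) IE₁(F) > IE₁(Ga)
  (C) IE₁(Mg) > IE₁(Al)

The general trend: first ionization energy increases across a period and decreases down a group.
(A) Ar (period 3, group 18) vs S (period 3, group 16): the stated order agrees with the simple trend.
(B) F (period 2, group 17) vs Ga (period 4, group 13): the stated order agrees with the simple trend.
(C) Mg (period 3, group 2) vs Al (period 3, group 13): the stated order contradicts the simple trend.
The exception is (C): Al's single 3p electron is easier to remove than one from Mg's filled 3s².

(C)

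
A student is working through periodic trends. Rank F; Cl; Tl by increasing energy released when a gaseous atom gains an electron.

Electron affinity generally becomes more exothermic across a period toward the halogens and less exothermic down a group.
These span different periods and groups, so the two trends combine.
F > Tl: both effects reinforce here, so F is clearly the higher of the two.
Cl > F: this pair runs against the simple trend — see the exception note.
Note the exception: Cl has a higher electron affinity than F, contrary to the simple trend — F's small 2p subshell makes the incoming electron feel strong e⁻–e⁻ repulsion, so Cl actually releases more energy on gaining an electron.
For reference (kJ/mol): F 328, Cl 349, Tl 19.
So from lowest to highest: Tl < F < Cl.

Tl < F < Cl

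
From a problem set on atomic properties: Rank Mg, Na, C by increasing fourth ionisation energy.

C < Na < Mg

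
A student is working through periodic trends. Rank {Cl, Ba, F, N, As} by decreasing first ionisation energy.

F > N > Cl > As > Ba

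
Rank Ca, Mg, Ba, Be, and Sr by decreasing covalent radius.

Be is in period 2, group 2; Mg is in period 3, group 2; Ca is in period 4, group 2; Sr is in period 5, group 2; Ba is in period 6, group 2.
Moving right in a period, electrons are added to the same shell under a stronger nuclear pull, so atoms get smaller; moving down, a new shell is opened and atoms get larger.
All are in group 2, so atomic radius increases down the group.
So from largest to smallest: Ba > Sr > Ca > Mg > Be.

Ba > Sr > Ca > Mg > Be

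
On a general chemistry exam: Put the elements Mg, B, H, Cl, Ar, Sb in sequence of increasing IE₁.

Mg < B < Sb < Cl < H < Ar

H is in period 1, group 1; B is in period 2, group 13; Mg is in period 3, group 2; Cl is in period 3, group 17; Ar is in period 3, group 18; Sb is in period 5, group 15.
Removing the outermost electron gets harder across a period and easier down a group.
These span different periods and groups, so the two trends combine.
B > Mg: both effects reinforce here, so B is clearly the higher of the two.
Sb > B: the two effects oppose for this pair; the across-period effect wins (831 vs 801 kJ/mol).
Cl > Sb: both effects reinforce here, so Cl is clearly the higher of the two.
H > Cl: the two effects oppose for this pair; the down-group effect wins (1312 vs 1251 kJ/mol).
Ar > H: period and group pull opposite ways; the across-period shift dominates (1521 vs 1312 kJ/mol).
Tabulated first ionization energy (kJ/mol): H 1312, B 801, Mg 738, Cl 1251, Ar 1521, Sb 831.
So from lowest to highest: Mg < B < Sb < Cl < H < Ar.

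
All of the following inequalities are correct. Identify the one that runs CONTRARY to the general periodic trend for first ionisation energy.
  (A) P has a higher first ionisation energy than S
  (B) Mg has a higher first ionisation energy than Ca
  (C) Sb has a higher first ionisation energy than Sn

(A)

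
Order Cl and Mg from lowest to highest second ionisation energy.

Mg < Cl

After 1 electron has been removed, what remains? Cl⁺ still has 6 valence electrons; Mg⁺ still has 1 valence electron.
All are still removing valence electrons, so compare the +1 ions as you would atoms: IE_2 generally rises across a period (higher Z_eff) and falls down a group (larger shell), subject to the usual subshell exceptions.
Valence configurations: Cl⁺ [Ne]3s²3p⁴, Mg⁺ [Ne]3s¹.
Approximate IE_2 values (kJ/mol): Cl 2298, Mg 1451.
Overall IE_2 order: Mg < Cl.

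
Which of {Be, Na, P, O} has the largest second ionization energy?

Na

After 1 electron has been removed, what remains? Be⁺ still has 1 valence electron; Na⁺ is the bare [Ne] core; P⁺ still has 4 valence electrons; O⁺ still has 5 valence electrons.
Pulling an electron out of a noble-gas core costs far more than removing a remaining valence electron, so Na sits at the high end of IE_2.
Valence configurations: Be⁺ [He]2s¹, P⁺ [Ne]3s²3p², O⁺ [He]2s²2p³.
The numbers (kJ/mol): Be 1757, Na 4562, P 1907, O 3388.
Overall IE_2 order: Be < P < O < Na.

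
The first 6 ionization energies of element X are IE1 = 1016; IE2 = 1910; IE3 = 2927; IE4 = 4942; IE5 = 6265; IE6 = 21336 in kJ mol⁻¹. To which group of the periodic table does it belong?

Look for the largest jump between consecutive ionization energies: IE6/IE5 ≈ 3.4, far larger than any earlier ratio.
That jump marks the point where a core electron is being removed. So the atom has 5 valence electrons.
A main-group element with 5 valence electrons is in group 15.

Group 15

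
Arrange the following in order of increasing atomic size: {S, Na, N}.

N < S < Na

Moving right in a period, electrons are added to the same shell under a stronger nuclear pull, so atoms get smaller; moving down, a new shell is opened and atoms get larger.
Here both period and group differ, so the two effects have to be weighed against each other.
S > N: period and group pull opposite ways; the down-group shift dominates (103 vs 71 pm).
Na > S: both are in period 3; the period trend gives Na the larger value.
Tabulated atomic radius (pm): N 71, Na 155, S 103.
So from smallest to largest: N < S < Na.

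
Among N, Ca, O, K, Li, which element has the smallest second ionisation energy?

After 1 electron has been removed, what remains? N⁺ still has 4 valence electrons; Ca⁺ still has 1 valence electron; O⁺ still has 5 valence electrons; K⁺ is the bare [Ar] core; Li⁺ is the bare [He] core.
Usually core removal costs more than valence removal, but here the competition is close: a tightly held n=2 valence electron can cost more to remove than an n=3 core electron, so the actual values have to decide it.
Valence configurations: N⁺ [He]2s²2p², Ca⁺ [Ar]4s¹, O⁺ [He]2s²2p³.
Tabulated IE_2 (kJ/mol): N 2856, Ca 1145, O 3388, K 3052, Li 7298.
Overall IE_2 order: Ca < N < K < O < Li.

Ca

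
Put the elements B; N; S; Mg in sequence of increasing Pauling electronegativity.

Mg, B, S, N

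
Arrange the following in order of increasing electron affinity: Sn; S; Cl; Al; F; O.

O is in period 2, group 16; F is in period 2, group 17; Al is in period 3, group 13; S is in period 3, group 16; Cl is in period 3, group 17; Sn is in period 5, group 14.
Adding an electron releases more energy for atoms nearer the top right (short of the noble gases).
Neither a single period nor a single group — weigh both effects.
Sn > Al: the two effects oppose for this pair; the across-period effect wins (107 vs 42 kJ/mol).
O > Sn: both effects reinforce here, so O is clearly the higher of the two.
S > O: this pair runs against the simple trend — see the exception note.
F > S: relative to S, both the across-period and down-group shifts push F's electron affinity up.
Cl > F: this pair runs against the simple trend — see the exception note.
Note the exception: S has a higher electron affinity than O, contrary to the simple trend — the compact 2p subshell of O repels the added electron more than S's larger 3p does.
Note the exception: Cl has a higher electron affinity than F, contrary to the simple trend — F's small 2p subshell makes the incoming electron feel strong e⁻–e⁻ repulsion, so Cl actually releases more energy on gaining an electron.
For reference (kJ/mol): O 141, F 328, Al 42, S 200, Cl 349, Sn 107.
So from lowest to highest: Al < Sn < O < S < F < Cl.

Al < Sn < O < S < F < Cl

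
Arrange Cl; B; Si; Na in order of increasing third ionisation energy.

Si < B < Cl < Na

IE_3 is the cost of taking one more electron from the +2 cation: Cl²⁺ still has 5 valence electrons; B²⁺ still has 1 valence electron; Si²⁺ still has 2 valence electrons; Na²⁺ is already 1 electron into the core.
Breaking into a closed-shell core is much more expensive than removing a leftover valence electron — Na has the largest IE_3 here.
Valence configurations: Cl²⁺ [Ne]3s²3p³, B²⁺ [He]2s¹, Si²⁺ [Ne]3s².
Tabulated IE_3 (kJ/mol): Cl 3822, B 3660, Si 3232, Na 6910.
Hence IE_3: Si < B < Cl < Na.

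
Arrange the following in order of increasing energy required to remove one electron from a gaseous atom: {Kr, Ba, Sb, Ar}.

IE₁ increases left→right with effective nuclear charge and decreases top→bottom as the valence shell moves farther out.
Here both period and group differ, so the two effects have to be weighed against each other.
Sb > Ba: both effects reinforce here, so Sb is clearly the higher of the two.
Kr > Sb: both effects reinforce here, so Kr is clearly the higher of the two.
Ar > Kr: Ar sits above Kr in group 18, so the down-group effect alone puts Ar higher.
For reference (kJ/mol): Ar 1521, Kr 1351, Sb 831, Ba 503.
So from lowest to highest: Ba < Sb < Kr < Ar.

Ba, Sb, Kr, Ar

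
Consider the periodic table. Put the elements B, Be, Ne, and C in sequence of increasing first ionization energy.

Be is in period 2, group 2; B is in period 2, group 13; C is in period 2, group 14; Ne is in period 2, group 18.
Removing the outermost electron gets harder across a period and easier down a group.
All lie in period 2; the across-period trend (first ionization energy increases left to right) applies, with the exception below.
Note the exception: Be has a higher first ionization energy than B, contrary to the simple trend — removing B's lone 2p electron is easier than breaking Be's filled 2s².
Approximate values (kJ/mol): Be 900, B 801, C 1086, Ne 2081.
So from lowest to highest: B < Be < C < Ne.

B, Be, C, Ne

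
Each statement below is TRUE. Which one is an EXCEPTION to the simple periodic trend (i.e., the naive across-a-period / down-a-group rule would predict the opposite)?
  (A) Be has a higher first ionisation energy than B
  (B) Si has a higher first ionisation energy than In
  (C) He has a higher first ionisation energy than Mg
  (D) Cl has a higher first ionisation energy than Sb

(A)

The general trend: first ionisation energy increases across a period and decreases down a group.
(A) Be (period 2, group 2) vs B (period 2, group 13): the stated order contradicts the simple trend.
(B) Si (period 3, group 14) vs In (period 5, group 13): the stated order agrees with the simple trend.
(C) He (period 1, group 18) vs Mg (period 3, group 2): the stated order agrees with the simple trend.
(D) Cl (period 3, group 17) vs Sb (period 5, group 15): the stated order agrees with the simple trend.
The exception is (A): removing B's lone 2p electron is easier than breaking Be's filled 2s².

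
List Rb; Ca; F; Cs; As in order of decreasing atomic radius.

F is in period 2, group 17; Ca is in period 4, group 2; As is in period 4, group 15; Rb is in period 5, group 1; Cs is in period 6, group 1.
Atomic radius shrinks across a period as nuclear charge pulls the same shell inward, and grows down a group as new shells are added.
These span different periods and groups, so the two trends combine.
As > F: relative to F, both the across-period and down-group shifts push As's atomic radius up.
Ca > As: Ca lies to the left of As in period 4, so the across-period effect alone puts Ca larger.
Rb > Ca: both effects reinforce here, so Rb is clearly the larger of the two.
Cs > Rb: they share group 1; the group trend gives Cs the larger value.
Tabulated atomic radius (pm): F 64, Ca 171, As 121, Rb 210, Cs 232.
So from largest to smallest: Cs > Rb > Ca > As > F.

Cs > Rb > Ca > As > F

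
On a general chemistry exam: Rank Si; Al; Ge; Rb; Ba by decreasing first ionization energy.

Al is in period 3, group 13; Si is in period 3, group 14; Ge is in period 4, group 14; Rb is in period 5, group 1; Ba is in period 6, group 2.
Removing the outermost electron gets harder across a period and easier down a group.
These span different periods and groups, so the two trends combine.
Ba > Rb: the two effects oppose for this pair; the across-period effect wins (503 vs 403 kJ/mol).
Al > Ba: relative to Ba, both the across-period and down-group shifts push Al's first ionization energy up.
Ge > Al: period and group pull opposite ways; the across-period shift dominates (762 vs 578 kJ/mol).
Si > Ge: they share group 14; the group trend gives Si the larger value.
For reference (kJ/mol): Al 578, Si 786, Ge 762, Rb 403, Ba 503.
So from highest to lowest: Si > Ge > Al > Ba > Rb.

Si > Ge > Al > Ba > Rb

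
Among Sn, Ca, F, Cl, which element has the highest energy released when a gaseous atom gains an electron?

Cl

Adding an electron releases more energy for atoms nearer the top right (short of the noble gases).
Neither a single period nor a single group — weigh both effects.
Sn > Ca: period and group pull opposite ways; the across-period shift dominates (107 vs 2 kJ/mol).
F > Sn: relative to Sn, both the across-period and down-group shifts push F's electron affinity up.
Cl > F: this pair runs against the simple trend — see the exception note.
Note the exception: Cl has a higher electron affinity than F, contrary to the simple trend — F's small 2p subshell makes the incoming electron feel strong e⁻–e⁻ repulsion, so Cl actually releases more energy on gaining an electron.
Tabulated electron affinity (kJ/mol): F 328, Cl 349, Ca 2, Sn 107.
The highest energy released when a gaseous atom gains an electron among these belongs to Cl.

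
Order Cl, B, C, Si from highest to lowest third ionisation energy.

C > Cl > B > Si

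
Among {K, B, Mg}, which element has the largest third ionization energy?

IE_3 is the cost of taking one more electron from the +2 cation: K²⁺ is already 1 electron into the core; B²⁺ still has 1 valence electron; Mg²⁺ is the bare [Ne] core.
Core electrons are held far more tightly than valence electrons, so K and Mg top the IE_3 order.
Approximate IE_3 values (kJ/mol): K 4420, B 3660, Mg 7733.
Putting it together, IE_3: B < K < Mg.

Mg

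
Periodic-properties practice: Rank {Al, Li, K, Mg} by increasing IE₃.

Al < K < Mg < Li

After 2 electrons have been removed, what remains? Al²⁺ still has 1 valence electron; Li²⁺ is already 1 electron into the core; K²⁺ is already 1 electron into the core; Mg²⁺ is the bare [Ne] core.
Pulling an electron out of a noble-gas core costs far more than removing a remaining valence electron, so K, Mg and Li sit at the high end of IE_3.
Tabulated IE_3 (kJ/mol): Al 2745, Li 11815, K 4420, Mg 7733.
So the third ionization energies run Al < K < Mg < Li.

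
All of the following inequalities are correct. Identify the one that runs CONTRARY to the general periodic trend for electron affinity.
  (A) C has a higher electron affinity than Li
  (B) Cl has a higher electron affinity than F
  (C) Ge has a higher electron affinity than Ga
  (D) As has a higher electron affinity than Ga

The general trend: electron affinity increases across a period and decreases down a group.
(A) C (period 2, group 14) vs Li (period 2, group 1): the stated order agrees with the simple trend.
(B) Cl (period 3, group 17) vs F (period 2, group 17): the stated order contradicts the simple trend.
(C) Ge (period 4, group 14) vs Ga (period 4, group 13): the stated order agrees with the simple trend.
(D) As (period 4, group 15) vs Ga (period 4, group 13): the stated order agrees with the simple trend.
The exception is (B): F's small 2p subshell makes the incoming electron feel strong e⁻–e⁻ repulsion, so Cl actually releases more energy on gaining an electron.

(B)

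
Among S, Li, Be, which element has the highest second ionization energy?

Li

The second ionization energy removes an electron from the +1 ion. For each element: S⁺ still has 5 valence electrons; Li⁺ is the bare [He] core; Be⁺ still has 1 valence electron.
Breaking into a closed-shell core is much more expensive than removing a leftover valence electron — Li has the largest IE_2 here.
Valence configurations: S⁺ [Ne]3s²3p³, Be⁺ [He]2s¹.
The numbers (kJ/mol): S 2252, Li 7298, Be 1757.
Hence IE_2: Be < S < Li.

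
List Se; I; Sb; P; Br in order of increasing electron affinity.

P < Sb < Se < I < Br

Atoms with high Z_eff and room in the valence shell (especially the halogens) have the most exothermic electron affinities.
Here both period and group differ, so the two effects have to be weighed against each other.
Sb > P: this pair runs against the simple trend — see the exception note.
Se > Sb: both effects reinforce here, so Se is clearly the higher of the two.
I > Se: period and group pull opposite ways; the across-period shift dominates (295 vs 195 kJ/mol).
Br > I: they share group 17; the group trend gives Br the larger value.
Note the exception: Sb has a higher electron affinity than P, contrary to the simple trend — both are half-filled np³, but the pairing/repulsion penalty for the added electron shrinks as the p orbitals become larger and more diffuse down the group, and for Sb that outweighs the weaker nuclear attraction.
Tabulated electron affinity (kJ/mol): P 72, Se 195, Br 325, Sb 103, I 295.
So from lowest to highest: P < Sb < Se < I < Br.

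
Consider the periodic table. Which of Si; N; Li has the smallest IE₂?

Si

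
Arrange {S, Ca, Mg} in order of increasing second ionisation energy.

After 1 electron has been removed, what remains? S⁺ still has 5 valence electrons; Ca⁺ still has 1 valence electron; Mg⁺ still has 1 valence electron.
All are still removing valence electrons, so compare the +1 ions as you would atoms: IE_2 generally rises across a period (higher Z_eff) and falls down a group (larger shell), subject to the usual subshell exceptions.
Valence configurations: S⁺ [Ne]3s²3p³, Ca⁺ [Ar]4s¹, Mg⁺ [Ne]3s¹.
The numbers (kJ/mol): S 2252, Ca 1145, Mg 1451.
So the second ionization energies run Ca < Mg < S.

Ca, Mg, S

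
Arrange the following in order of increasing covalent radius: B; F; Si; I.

F < B < Si < I

B is in period 2, group 13; F is in period 2, group 17; Si is in period 3, group 14; I is in period 5, group 17.
Moving right in a period, electrons are added to the same shell under a stronger nuclear pull, so atoms get smaller; moving down, a new shell is opened and atoms get larger.
These span different periods and groups, so the two trends combine.
B > F: both are in period 2; the period trend gives B the larger value.
Si > B: the two effects oppose for this pair; the down-group effect wins (116 vs 85 pm).
I > Si: period and group pull opposite ways; the down-group shift dominates (133 vs 116 pm).
For reference (pm): B 85, F 64, Si 116, I 133.
So from smallest to largest: F < B < Si < I.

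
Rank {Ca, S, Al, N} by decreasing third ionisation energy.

Ca > N > S > Al

Consider each +2 ion: Ca²⁺ is the bare [Ar] core; S²⁺ still has 4 valence electrons; Al²⁺ still has 1 valence electron; N²⁺ still has 3 valence electrons.
Core electrons are held far more tightly than valence electrons, so Ca tops the IE_3 order.
Valence configurations: S²⁺ [Ne]3s²3p², Al²⁺ [Ne]3s¹, N²⁺ [He]2s²2p¹.
Approximate IE_3 values (kJ/mol): Ca 4912, S 3357, Al 2745, N 4578.
Overall IE_3 order: Al < S < N < Ca.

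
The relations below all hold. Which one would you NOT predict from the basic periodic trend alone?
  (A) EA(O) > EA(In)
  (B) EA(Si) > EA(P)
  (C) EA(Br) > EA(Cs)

(B)

The general trend: electron affinity increases across a period and decreases down a group.
(A) O (period 2, group 16) vs In (period 5, group 13): the stated order agrees with the simple trend.
(B) Si (period 3, group 14) vs P (period 3, group 15): the stated order contradicts the simple trend.
(C) Br (period 4, group 17) vs Cs (period 6, group 1): the stated order agrees with the simple trend.
The exception is (B): adding an electron to P's half-filled 3p³ is unfavourable, so Si (3p²) has the more exothermic EA.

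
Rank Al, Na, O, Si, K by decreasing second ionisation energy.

Na, O, K, Al, Si

After 1 electron has been removed, what remains? Al⁺ still has 2 valence electrons; Na⁺ is the bare [Ne] core; O⁺ still has 5 valence electrons; Si⁺ still has 3 valence electrons; K⁺ is the bare [Ar] core.
Usually core removal costs more than valence removal, but here the competition is close: a tightly held n=2 valence electron can cost more to remove than an n=3 core electron, so the actual values have to decide it.
Valence configurations: Al⁺ [Ne]3s², O⁺ [He]2s²2p³, Si⁺ [Ne]3s²3p¹.
Si⁺ loses a lone 3p electron whereas Al⁺ must break into a filled 3s² pair, so IE_2(Al) > IE_2(Si) even though Si has the higher nuclear charge.
Approximate IE_2 values (kJ/mol): Al 1817, Na 4562, O 3388, Si 1577, K 3052.
Overall IE_2 order: Si < Al < K < O < Na.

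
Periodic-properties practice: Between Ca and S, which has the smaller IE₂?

Ca

After 1 electron has been removed, what remains? Ca⁺ still has 1 valence electron; S⁺ still has 5 valence electrons.
All are still removing valence electrons, so compare the +1 ions as you would atoms: IE_2 generally rises across a period (higher Z_eff) and falls down a group (larger shell), subject to the usual subshell exceptions.
Valence configurations: Ca⁺ [Ar]4s¹, S⁺ [Ne]3s²3p³.
Tabulated IE_2 (kJ/mol): Ca 1145, S 2252.
Overall IE_2 order: Ca < S.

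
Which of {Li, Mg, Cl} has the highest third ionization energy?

Li

After 2 electrons have been removed, what remains? Li²⁺ is already 1 electron into the core; Mg²⁺ is the bare [Ne] core; Cl²⁺ still has 5 valence electrons.
Pulling an electron out of a noble-gas core costs far more than removing a remaining valence electron, so Mg and Li sit at the high end of IE_3.
Approximate IE_3 values (kJ/mol): Li 11815, Mg 7733, Cl 3822.
Overall IE_3 order: Cl < Mg < Li.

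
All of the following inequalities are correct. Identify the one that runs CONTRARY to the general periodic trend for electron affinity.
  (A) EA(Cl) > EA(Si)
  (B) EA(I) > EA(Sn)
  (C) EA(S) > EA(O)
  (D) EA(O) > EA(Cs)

(C)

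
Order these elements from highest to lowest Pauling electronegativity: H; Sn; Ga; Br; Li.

Atoms toward the upper right of the periodic table pull bonding electrons most strongly.
Neither a single period nor a single group — weigh both effects.
Ga > Li: the two effects oppose for this pair; the across-period effect wins (1.81 vs 0.98).
Sn > Ga: period and group pull opposite ways; the across-period shift dominates (1.96 vs 1.81).
H > Sn: period and group pull opposite ways; the down-group shift dominates (2.20 vs 1.96).
Br > H: period and group pull opposite ways; the across-period shift dominates (2.96 vs 2.20).
Tabulated electronegativity (Pauling): H 2.20, Li 0.98, Ga 1.81, Br 2.96, Sn 1.96.
So from highest to lowest: Br > H > Sn > Ga > Li.

Br, H, Sn, Ga, Li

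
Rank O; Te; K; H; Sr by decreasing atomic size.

K > Sr > Te > O > H

H is in period 1, group 1; O is in period 2, group 16; K is in period 4, group 1; Sr is in period 5, group 2; Te is in period 5, group 16.
Radius decreases left→right (rising Z_eff, same n) and increases top→bottom (higher n).
These span different periods and groups, so the two trends combine.
O > H: period and group pull opposite ways; the down-group shift dominates (63 vs 32 pm).
Te > O: they share group 16; the group trend gives Te the larger value.
Sr > Te: both are in period 5; the period trend gives Sr the larger value.
K > Sr: period and group pull opposite ways; the across-period shift dominates (196 vs 185 pm).
Approximate values (pm): H 32, O 63, K 196, Sr 185, Te 136.
So from largest to smallest: K > Sr > Te > O > H.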